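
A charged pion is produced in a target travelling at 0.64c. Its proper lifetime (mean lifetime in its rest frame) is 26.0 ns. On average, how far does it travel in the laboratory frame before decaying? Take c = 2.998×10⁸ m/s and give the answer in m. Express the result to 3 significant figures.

With β = 0.64, γ = 1/√(1 − 0.64²) = 1/√0.5904 = 1.3014.
Lab-frame lifetime: Δt = γτ = 1.3014 × 26.0 ns = 33.836 ns.
Distance: d = vΔt = 0.64 × 2.998×10⁸ m/s × 3.3836×10^-8 s = 6.49 m.

6.49 m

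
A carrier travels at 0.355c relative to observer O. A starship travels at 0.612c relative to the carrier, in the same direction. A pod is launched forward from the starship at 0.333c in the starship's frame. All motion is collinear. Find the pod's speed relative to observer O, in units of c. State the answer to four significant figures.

0.8916c

First combine the pod and starship (S''→S'): u₁ = (0.333 + 0.612)/(1 + 0.333×0.612) = 0.945/1.203796 = 0.78502.
Then combine with the carrier (S'→S): u = (0.78502 + 0.355)/(1 + 0.78502×0.355) = 1.14002/1.2786821 = 0.89156.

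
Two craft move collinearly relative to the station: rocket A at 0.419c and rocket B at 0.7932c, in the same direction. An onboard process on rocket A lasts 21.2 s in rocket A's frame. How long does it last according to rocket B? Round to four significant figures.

Speed of rocket A in rocket B's frame: u = (v_A − v_B)/(1 − v_A v_B/c²) = (0.419 − 0.7932)/(1 − 0.419×0.7932) = −0.3742/0.6676492 = −0.56047; |u| = 0.56047c.
At |u| = 0.56047c, γ = (1 − 0.314127)^(−1/2) = 1.2075.
Rocket A's interval is proper; time dilation gives Δt_B = γΔτ = 1.2075 × 21.2 s = 25.60 s.

25.60 s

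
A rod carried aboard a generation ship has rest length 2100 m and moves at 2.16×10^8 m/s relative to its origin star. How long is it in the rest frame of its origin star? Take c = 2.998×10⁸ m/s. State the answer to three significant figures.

β = v/c = (2.16×10^8 m/s)/(2.998×10⁸ m/s) = 0.72048.
β² = 0.5190914304, so γ = 1/√0.4809085696 = 1.442.
Length contraction: L = L₀/γ = 2100/1.442 = 1460 m.

1460 m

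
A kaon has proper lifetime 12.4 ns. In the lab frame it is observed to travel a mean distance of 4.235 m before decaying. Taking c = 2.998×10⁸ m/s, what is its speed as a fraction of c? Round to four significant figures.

Let x = d/(cτ) = 4.235 m / (2.998×10⁸ m/s × 1.240×10^-8 s) = 1.1392. Since d = βγcτ, x = βγ = β/√(1−β²).
Solving: β² = x²/(1+x²) = 1.29778/2.29778 = 0.564797, so β = 0.7515.

0.7515c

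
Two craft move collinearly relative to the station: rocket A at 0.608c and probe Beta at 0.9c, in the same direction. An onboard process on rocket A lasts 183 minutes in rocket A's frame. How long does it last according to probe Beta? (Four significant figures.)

Speed of rocket A in probe Beta's frame: u = (v_A − v_B)/(1 − v_A v_B/c²) = (0.608 − 0.9)/(1 − 0.608×0.9) = −0.292/0.4528 = −0.64488; |u| = 0.64488c.
γ for this relative speed: γ = 1/√(1 − 0.41587) = 1.3084.
The clock on rocket A records proper time, so probe Beta measures Δt = γΔτ = 1.3084 × 183 = 239.4 minutes.

239.4 minutes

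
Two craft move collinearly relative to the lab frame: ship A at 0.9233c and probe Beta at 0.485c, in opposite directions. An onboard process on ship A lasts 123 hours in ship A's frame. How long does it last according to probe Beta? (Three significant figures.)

Transform ship A's velocity into probe Beta's frame: (0.9233 + 0.485)/(1 + 0.9233·0.485) = 1.4083/1.4478005, so the relative speed is 0.97272c.
γ for this relative speed: γ = 1/√(1 − 0.946184) = 4.3107.
The clock on ship A records proper time, so probe Beta measures Δt = γΔτ = 4.3107 × 123 = 530 hours.

530 hours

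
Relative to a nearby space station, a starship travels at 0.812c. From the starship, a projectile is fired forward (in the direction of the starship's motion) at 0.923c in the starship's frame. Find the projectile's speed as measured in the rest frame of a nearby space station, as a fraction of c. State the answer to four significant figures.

Relativistic velocity addition: u = (u' + v)/(1 + u'v/c²), with u' = 0.923c and v = 0.812c.
Numerator: 0.923 + 0.812 = 1.735. Denominator: 1 + (0.923)(0.812) = 1.749476.
u = 1.735/1.749476 = 0.99173, so the speed is 0.9917c.

0.9917c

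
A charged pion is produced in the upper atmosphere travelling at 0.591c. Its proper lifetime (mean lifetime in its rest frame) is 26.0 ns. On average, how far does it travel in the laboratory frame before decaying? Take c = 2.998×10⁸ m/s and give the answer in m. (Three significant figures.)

5.71 m

Lorentz factor: γ = (1 − 0.349281)^(−1/2) = 1.2397.
Lab-frame lifetime: Δt = γτ = 1.2397 × 26.0 ns = 32.232 ns.
Distance: d = vΔt = 0.591 × 2.998×10⁸ m/s × 3.2232×10^-8 s = 5.71 m.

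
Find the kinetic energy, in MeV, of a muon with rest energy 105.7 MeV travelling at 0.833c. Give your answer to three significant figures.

85.3 MeV

γ = 1/√(1 − β²) = 1/√(1 − 0.693889) = 1/√0.306111 = 1/0.553273 = 1.80743.
Kinetic energy: K = (γ − 1)mc² = (1.80743 − 1) × 105.7 MeV = 0.80743 × 105.7 = 85.3 MeV.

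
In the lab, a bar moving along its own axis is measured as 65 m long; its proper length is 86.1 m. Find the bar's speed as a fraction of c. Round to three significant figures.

0.656c

Length contraction gives γ = L₀/L = 86.1/65 = 1.3246.
β = √(1 − 1/γ²) = √0.430058 = 0.656.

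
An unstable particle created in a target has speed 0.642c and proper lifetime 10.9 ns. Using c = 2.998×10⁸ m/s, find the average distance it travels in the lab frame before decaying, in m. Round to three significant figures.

2.74 m

γ = 1/√(1 − β²) = 1/√(1 − 0.412164) = 1/√0.587836 = 1/0.766705 = 1.3043.
Lab-frame lifetime: Δt = γτ = 1.3043 × 10.9 ns = 14.217 ns.
Distance: d = vΔt = 0.642 × 2.998×10⁸ m/s × 1.4217×10^-8 s = 2.74 m.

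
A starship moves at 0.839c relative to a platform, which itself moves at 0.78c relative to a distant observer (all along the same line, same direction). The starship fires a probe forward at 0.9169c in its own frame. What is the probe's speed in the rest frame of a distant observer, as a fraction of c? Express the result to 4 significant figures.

0.9991c

Compose velocities in two stages. Stage 1 (into S'): u₁ = (0.9169+0.839)/(1+0.9169×0.839) = 0.99244.
Stage 2 (into S): u = (0.99244+0.78)/(1+0.99244×0.78) = 0.99906, so the speed is 0.9991c.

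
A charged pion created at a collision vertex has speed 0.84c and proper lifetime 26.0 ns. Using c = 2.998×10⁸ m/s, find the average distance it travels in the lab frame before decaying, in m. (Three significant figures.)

12.1 m

With β = 0.84, γ = 1/√(1 − 0.84²) = 1/√0.2944 = 1.843.
Lab-frame lifetime: Δt = γτ = 1.843 × 26.0 ns = 47.918 ns.
Distance: d = vΔt = 0.84 × 2.998×10⁸ m/s × 4.7918×10^-8 s = 12.1 m.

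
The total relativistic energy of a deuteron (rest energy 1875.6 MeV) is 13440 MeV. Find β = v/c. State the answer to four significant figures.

γ = E/(mc²) = 13440/1875.6 = 7.1657.
β = √(1 − 1/γ²) = √(1 − 0.0194752) = √0.9805248 = 0.9902.

0.9902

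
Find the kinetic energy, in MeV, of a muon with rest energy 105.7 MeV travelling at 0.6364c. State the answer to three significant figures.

31.3 MeV

γ = 1/√(1 − β²) = 1/√(1 − 0.40500496) = 1/√0.59499504 = 1/0.771359 = 1.29641.
Kinetic energy: K = (γ − 1)mc² = (1.29641 − 1) × 105.7 MeV = 0.29641 × 105.7 = 31.3 MeV.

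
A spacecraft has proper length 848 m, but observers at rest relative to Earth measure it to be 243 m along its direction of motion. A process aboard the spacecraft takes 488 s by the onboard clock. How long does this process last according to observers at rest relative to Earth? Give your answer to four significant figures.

1703 s

From L = L₀/γ: γ = 848/243 = 3.48971.
The same γ dilates the second interval: 3.48971 × 488 s = 1703 s.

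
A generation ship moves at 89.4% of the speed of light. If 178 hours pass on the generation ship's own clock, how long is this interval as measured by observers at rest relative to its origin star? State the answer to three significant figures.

β² = 0.799236, so γ = 1/√0.200764 = 2.2318.
The onboard clock measures proper time, so the interval in the rest frame of its origin star is dilated: Δt = γ·Δτ = 2.2318 × 178 hours = 397 hours.

397 hours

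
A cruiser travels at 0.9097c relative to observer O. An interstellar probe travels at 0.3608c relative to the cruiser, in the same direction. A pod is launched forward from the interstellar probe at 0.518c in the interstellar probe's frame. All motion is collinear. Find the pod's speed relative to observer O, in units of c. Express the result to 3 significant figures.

Compose velocities in two stages. Stage 1 (into S'): u₁ = (0.518+0.3608)/(1+0.518×0.3608) = 0.74042.
Stage 2 (into S): u = (0.74042+0.9097)/(1+0.74042×0.9097) = 0.98599, so the speed is 0.986c.

0.986c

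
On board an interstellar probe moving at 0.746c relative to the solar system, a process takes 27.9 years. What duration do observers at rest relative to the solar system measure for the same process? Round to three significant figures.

Lorentz factor: γ = (1 − 0.556516)^(−1/2) = 1.5016.
Time dilation: Δt = γ·Δτ = 1.5016 × 27.9 = 41.9 years.

41.9 years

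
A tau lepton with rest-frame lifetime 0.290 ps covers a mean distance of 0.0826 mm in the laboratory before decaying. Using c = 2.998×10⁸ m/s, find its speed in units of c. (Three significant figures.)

Lab distance = (lab lifetime)·v = γτ·βc, so βγ = d/(cτ) = 8.260×10^-5/(2.998×10⁸ × 2.900×10^-13) = 0.95006.
With βγ = 0.95006: γ² = 1 + (βγ)² = 1.902614, and β = (βγ)/γ = 0.95006/1.37935 = 0.689.

0.689c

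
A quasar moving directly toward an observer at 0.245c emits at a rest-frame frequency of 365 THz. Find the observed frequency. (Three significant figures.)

469 THz

Relativistic Doppler (source moving toward): f_obs = f_src · √((1+β)/(1−β)).
With β = 0.245: factor = √(1.245/0.755) = 1.2841.
f_obs = 365 × 1.2841 = 469 THz.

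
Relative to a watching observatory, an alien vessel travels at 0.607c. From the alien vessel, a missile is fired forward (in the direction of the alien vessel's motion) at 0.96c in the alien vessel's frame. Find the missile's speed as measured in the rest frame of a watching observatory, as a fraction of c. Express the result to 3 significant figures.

In units of c, u = (u' + v)/(1 + u'v) with u' = 0.96 and v = 0.607.
Numerator: 0.96 + 0.607 = 1.567. Denominator: 1 + (0.96)(0.607) = 1.58272.
u = 1.567/1.58272 = 0.99007, so the speed is 0.990c.

0.990c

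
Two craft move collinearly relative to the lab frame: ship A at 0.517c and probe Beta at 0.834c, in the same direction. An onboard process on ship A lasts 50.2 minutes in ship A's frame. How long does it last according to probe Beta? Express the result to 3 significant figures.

The velocity of ship A relative to probe Beta is (0.517 − 0.834)c / (1 − 0.517×0.834) = −0.55729c; relative speed 0.55729c.
At |u| = 0.55729c, γ = (1 − 0.310572)^(−1/2) = 1.2044.
The clock on ship A records proper time, so probe Beta measures Δt = γΔτ = 1.2044 × 50.2 = 60.5 minutes.

60.5 minutes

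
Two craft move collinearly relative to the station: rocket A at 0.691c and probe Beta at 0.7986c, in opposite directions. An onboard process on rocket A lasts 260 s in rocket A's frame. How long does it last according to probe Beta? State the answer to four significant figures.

Transform rocket A's velocity into probe Beta's frame: (0.691 + 0.7986)/(1 + 0.691·0.7986) = 1.4896/1.5518326, so the relative speed is 0.9599c.
γ for this relative speed: γ = 1/√(1 − 0.921408) = 3.5671.
The clock on rocket A records proper time, so probe Beta measures Δt = γΔτ = 3.5671 × 260 = 927.4 s.

927.4 s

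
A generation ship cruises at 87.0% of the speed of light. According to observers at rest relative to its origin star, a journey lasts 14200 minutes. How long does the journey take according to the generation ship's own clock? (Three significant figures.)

γ = 1/√(1 − β²) = 1/√(1 − 0.7569) = 1/√0.2431 = 1/0.493052 = 2.0282.
The generation ship's clock runs slow as seen from its origin star, so Δτ = Δt/γ = 14200/2.0282 = 7000 minutes.

7000 minutes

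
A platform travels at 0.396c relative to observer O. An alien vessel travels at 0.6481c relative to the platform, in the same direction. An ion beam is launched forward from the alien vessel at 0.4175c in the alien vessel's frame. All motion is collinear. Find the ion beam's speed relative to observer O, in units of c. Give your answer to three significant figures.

First combine the ion beam and alien vessel (S''→S'): u₁ = (0.4175 + 0.6481)/(1 + 0.4175×0.6481) = 1.0656/1.27058175 = 0.83867.
Then combine with the platform (S'→S): u = (0.83867 + 0.396)/(1 + 0.83867×0.396) = 1.23467/1.33211332 = 0.92685.

0.927c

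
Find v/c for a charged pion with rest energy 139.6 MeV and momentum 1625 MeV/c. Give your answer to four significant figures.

0.9963

pc/(mc²) = 1625/139.6 = 11.64 = βγ = β/√(1−β²).
So β² = x²/(1 + x²) with x = 11.64: x² = 135.49, β² = 135.49/136.49 = 0.992673, β = 0.9963.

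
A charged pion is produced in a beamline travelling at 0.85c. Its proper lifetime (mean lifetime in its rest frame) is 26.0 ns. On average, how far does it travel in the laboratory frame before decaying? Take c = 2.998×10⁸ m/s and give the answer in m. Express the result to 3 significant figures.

12.6 m

With β = 0.85, γ = 1/√(1 − 0.85²) = 1/√0.2775 = 1.8983.
Lab-frame lifetime: Δt = γτ = 1.8983 × 26.0 ns = 49.356 ns.
Distance: d = vΔt = 0.85 × 2.998×10⁸ m/s × 4.9356×10^-8 s = 12.6 m.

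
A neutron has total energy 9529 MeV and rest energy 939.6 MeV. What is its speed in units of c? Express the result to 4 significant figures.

0.9951c

γ = E/(mc²) = 9529/939.6 = 10.142.
β = √(1 − 1/γ²) = √(1 − 0.00972194) = √0.99027806 = 0.9951.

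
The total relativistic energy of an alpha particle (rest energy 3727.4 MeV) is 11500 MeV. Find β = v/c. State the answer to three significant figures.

0.946

γ = E/(mc²) = 11500/3727.4 = 3.0853.
β = √(1 − 1/γ²) = √(1 − 0.105052) = √0.894948 = 0.946.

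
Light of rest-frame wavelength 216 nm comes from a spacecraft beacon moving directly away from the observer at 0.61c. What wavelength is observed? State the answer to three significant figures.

Relativistic Doppler for wavelength: λ_obs = λ_src · √((1+β)/(1−β)).
With β = 0.61: factor = √(1.61/0.39) = 2.0318.
λ_obs = 216 × 2.0318 = 439 nm.

439 nm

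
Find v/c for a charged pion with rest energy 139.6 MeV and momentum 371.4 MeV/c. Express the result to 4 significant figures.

0.9361

pc/(mc²) = 371.4/139.6 = 2.6605 = βγ = β/√(1−β²).
So β² = x²/(1 + x²) with x = 2.6605: x² = 7.07826, β² = 7.07826/8.07826 = 0.876211, β = 0.9361.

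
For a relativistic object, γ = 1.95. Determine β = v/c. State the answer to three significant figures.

0.858

β = √(1 − 1/γ²) = √(1 − 1/3.8025) = √0.737015 = 0.858.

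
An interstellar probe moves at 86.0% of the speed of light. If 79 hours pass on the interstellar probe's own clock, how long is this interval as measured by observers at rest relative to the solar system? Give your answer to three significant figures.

With β = 0.86, γ = 1/√(1 − 0.86²) = 1/√0.2604 = 1.9597.
The onboard clock measures proper time, so the interval in the rest frame of the solar system is dilated: Δt = γ·Δτ = 1.9597 × 79 hours = 155 hours.

155 hours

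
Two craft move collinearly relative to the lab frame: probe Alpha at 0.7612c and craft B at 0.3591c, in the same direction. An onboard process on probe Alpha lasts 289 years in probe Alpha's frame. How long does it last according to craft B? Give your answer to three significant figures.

Transform probe Alpha's velocity into craft B's frame: (0.7612 − 0.3591)/(1 − 0.7612·0.3591) = 0.4021/0.72665308, so the relative speed is 0.55336c.
γ for this relative speed: γ = 1/√(1 − 0.306207) = 1.2006.
Probe Alpha's interval is proper; time dilation gives Δt_B = γΔτ = 1.2006 × 289 years = 347 years.

347 years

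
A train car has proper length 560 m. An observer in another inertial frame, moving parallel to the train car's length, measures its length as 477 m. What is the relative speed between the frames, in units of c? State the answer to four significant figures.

Length contraction gives γ = L₀/L = 560/477 = 1.174.
β = √(1 − 1/γ²) = √0.274456 = 0.5239.

0.5239c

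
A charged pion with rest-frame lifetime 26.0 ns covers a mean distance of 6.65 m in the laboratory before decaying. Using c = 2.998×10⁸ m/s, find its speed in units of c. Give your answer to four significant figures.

0.6490c

Let x = d/(cτ) = 6.650 m / (2.998×10⁸ m/s × 2.600×10^-8 s) = 0.85313. Since d = βγcτ, x = βγ = β/√(1−β²).
Solving: β² = x²/(1+x²) = 0.727831/1.727831 = 0.42124, so β = 0.6490.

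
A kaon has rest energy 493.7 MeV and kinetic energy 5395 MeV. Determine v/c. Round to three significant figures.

γ = 1 + K/(mc²) = 1 + 5395/493.7 = 11.928.
β = √(1 − 1/γ²) = √(1 − 0.00702853) = √0.99297147 = 0.996.

0.996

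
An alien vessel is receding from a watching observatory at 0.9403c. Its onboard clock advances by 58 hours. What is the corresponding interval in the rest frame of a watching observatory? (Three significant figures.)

Lorentz factor: γ = (1 − 0.88416409)^(−1/2) = 2.9382.
The onboard clock measures proper time, so the interval in the rest frame of a watching observatory is dilated: Δt = γ·Δτ = 2.9382 × 58 hours = 170 hours.

170 hours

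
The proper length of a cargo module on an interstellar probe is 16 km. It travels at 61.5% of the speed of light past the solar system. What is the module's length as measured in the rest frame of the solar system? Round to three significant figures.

12.6 km

γ = 1/√(1 − β²) = 1/√(1 − 0.378225) = 1/√0.621775 = 1/0.788527 = 1.2682.
Along the direction of motion the measured length is L₀/γ = 16/1.2682 = 12.6 km.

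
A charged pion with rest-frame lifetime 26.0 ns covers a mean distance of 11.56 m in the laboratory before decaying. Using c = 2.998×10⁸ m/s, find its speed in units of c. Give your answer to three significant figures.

0.829c

d = βγcτ ⇒ βγ = d/(cτ) = 11.56 m / (7.7948 m) = 1.483.
β = (βγ)/√(1+(βγ)²) = 1.483/√3.19929 = 0.829.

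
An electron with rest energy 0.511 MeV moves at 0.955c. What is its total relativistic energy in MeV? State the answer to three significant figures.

1.72 MeV

γ = 1/√(1 − β²) = 1/√(1 − 0.912025) = 1/√0.087975 = 1/0.296606 = 3.3715.
Total energy: E = γmc² = 3.3715 × 0.511 MeV = 1.72 MeV.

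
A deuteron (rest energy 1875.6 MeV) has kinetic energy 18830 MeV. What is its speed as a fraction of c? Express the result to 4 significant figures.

K = (γ−1)mc², so γ = 1 + 18830/1875.6 = 11.039.
Then v/c = √(1 − γ⁻²) = √(1 − 0.00820617) = √0.99179383 = 0.9959.

0.9959c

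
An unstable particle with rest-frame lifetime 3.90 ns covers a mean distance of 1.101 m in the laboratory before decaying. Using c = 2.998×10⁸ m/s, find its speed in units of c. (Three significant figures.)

Let x = d/(cτ) = 1.101 m / (2.998×10⁸ m/s × 3.900×10^-9 s) = 0.94165. Since d = βγcτ, x = βγ = β/√(1−β²).
Solving: β² = x²/(1+x²) = 0.886705/1.886705 = 0.469975, so β = 0.686.

0.686c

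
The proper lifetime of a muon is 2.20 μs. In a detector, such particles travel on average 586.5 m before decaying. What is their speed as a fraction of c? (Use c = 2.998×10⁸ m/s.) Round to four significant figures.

Lab distance = (lab lifetime)·v = γτ·βc, so βγ = d/(cτ) = 586.5/(2.998×10⁸ × 2.200×10^-6) = 0.88923.
With βγ = 0.88923: γ² = 1 + (βγ)² = 1.79073, and β = (βγ)/γ = 0.88923/1.33818 = 0.6645.

0.6645c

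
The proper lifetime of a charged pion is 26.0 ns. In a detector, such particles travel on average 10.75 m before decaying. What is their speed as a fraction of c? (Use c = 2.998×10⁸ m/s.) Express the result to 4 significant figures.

Lab distance = (lab lifetime)·v = γτ·βc, so βγ = d/(cτ) = 10.75/(2.998×10⁸ × 2.600×10^-8) = 1.3791.
With βγ = 1.3791: γ² = 1 + (βγ)² = 2.90192, and β = (βγ)/γ = 1.3791/1.7035 = 0.8096.

0.8096c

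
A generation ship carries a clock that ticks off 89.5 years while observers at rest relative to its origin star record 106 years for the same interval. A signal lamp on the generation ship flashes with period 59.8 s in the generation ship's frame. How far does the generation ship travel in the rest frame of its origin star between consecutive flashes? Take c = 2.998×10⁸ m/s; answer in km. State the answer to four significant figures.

The time-dilation ratio gives γ = 106/89.5 = 1.18436.
β = √(1 − 1/γ²) = 0.53581. Lab-frame period = γτ = 1.18436×59.8 s = 70.825 s. Distance = βc × γτ = 0.53581 × 2.998×10⁸ m/s × 70.825 s = 1.1377×10^10 m = 1.138×10^7 km.

1.138×10^7 km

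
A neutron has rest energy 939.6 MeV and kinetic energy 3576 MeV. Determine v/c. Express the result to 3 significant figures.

γ = 1 + K/(mc²) = 1 + 3576/939.6 = 4.8059.
β = √(1 − 1/γ²) = √(1 − 0.0432963) = √0.9567037 = 0.978.

0.978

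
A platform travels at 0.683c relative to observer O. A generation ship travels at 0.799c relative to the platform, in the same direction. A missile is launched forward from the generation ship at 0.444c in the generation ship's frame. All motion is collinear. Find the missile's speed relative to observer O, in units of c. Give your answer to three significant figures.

First combine the missile and generation ship (S''→S'): u₁ = (0.444 + 0.799)/(1 + 0.444×0.799) = 1.243/1.354756 = 0.91751.
Then combine with the platform (S'→S): u = (0.91751 + 0.683)/(1 + 0.91751×0.683) = 1.60051/1.62665933 = 0.98392.

0.984c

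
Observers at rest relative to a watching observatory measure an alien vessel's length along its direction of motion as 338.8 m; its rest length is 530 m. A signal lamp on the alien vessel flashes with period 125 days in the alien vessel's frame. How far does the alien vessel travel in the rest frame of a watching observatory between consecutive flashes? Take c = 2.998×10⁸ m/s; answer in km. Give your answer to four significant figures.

Length contraction gives γ = L₀/L = 530/338.8 = 1.56434.
β = √(1 − 1/γ²) = 0.769. Lab-frame period = γτ = 1.56434×125 days = 195.54 days. Distance = βc × γτ = 0.769 × 2.998×10⁸ m/s × 16894656 s = 3.8950×10^15 m = 3.895×10^12 km.

3.895×10^12 km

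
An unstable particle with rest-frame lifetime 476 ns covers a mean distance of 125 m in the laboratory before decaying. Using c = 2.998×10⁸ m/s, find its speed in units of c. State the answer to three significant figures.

0.659c

Let x = d/(cτ) = 125.0 m / (2.998×10⁸ m/s × 4.760×10^-7 s) = 0.87593. Since d = βγcτ, x = βγ = β/√(1−β²).
Solving: β² = x²/(1+x²) = 0.767253/1.767253 = 0.43415, so β = 0.659.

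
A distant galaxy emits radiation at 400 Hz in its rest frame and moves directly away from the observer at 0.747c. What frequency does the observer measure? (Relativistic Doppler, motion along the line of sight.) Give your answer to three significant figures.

152 Hz

Relativistic Doppler (source moving away): f_obs = f_src · √((1−β)/(1+β)).
With β = 0.747: factor = √(0.253/1.747) = 0.38055.
f_obs = 400 × 0.38055 = 152 Hz.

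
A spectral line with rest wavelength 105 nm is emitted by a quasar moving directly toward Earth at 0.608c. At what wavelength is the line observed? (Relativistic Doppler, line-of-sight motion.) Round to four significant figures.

51.84 nm

Relativistic Doppler for wavelength: λ_obs = λ_src · √((1−β)/(1+β)).
With β = 0.608: factor = √(0.392/1.608) = 0.49374.
λ_obs = 105 × 0.49374 = 51.84 nm.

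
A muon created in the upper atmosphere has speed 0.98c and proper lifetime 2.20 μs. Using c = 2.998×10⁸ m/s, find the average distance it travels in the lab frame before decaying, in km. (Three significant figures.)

3.25 km

With β = 0.98, γ = 1/√(1 − 0.98²) = 1/√0.0396 = 5.0252.
Lab-frame lifetime: Δt = γτ = 5.0252 × 2.20 μs = 11.055 μs.
Distance: d = vΔt = 0.98 × 2.998×10⁸ m/s × 1.1055×10^-5 s = 3250 m = 3.25 km.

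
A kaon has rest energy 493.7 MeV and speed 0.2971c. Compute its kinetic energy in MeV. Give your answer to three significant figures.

23.3 MeV

With β = 0.2971, γ = 1/√(1 − 0.2971²) = 1/√0.91173159 = 1.047289.
Kinetic energy: K = (γ − 1)mc² = (1.047289 − 1) × 493.7 MeV = 0.047289 × 493.7 = 23.3 MeV.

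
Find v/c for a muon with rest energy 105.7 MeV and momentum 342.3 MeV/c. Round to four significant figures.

0.9555

βγ = pc/(mc²) = 342.3/105.7 = 3.2384.
Since γ² = 1 + (βγ)² = 11.4872, γ = √11.4872 = 3.38928, and β = (βγ)/γ = 3.2384/3.38928 = 0.9555.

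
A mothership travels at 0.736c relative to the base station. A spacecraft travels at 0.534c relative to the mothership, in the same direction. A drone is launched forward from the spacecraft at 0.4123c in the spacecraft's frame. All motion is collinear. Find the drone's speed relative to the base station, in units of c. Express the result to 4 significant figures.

Compose velocities in two stages. Stage 1 (into S'): u₁ = (0.4123+0.534)/(1+0.4123×0.534) = 0.77555.
Stage 2 (into S): u = (0.77555+0.736)/(1+0.77555×0.736) = 0.96228, so the speed is 0.9623c.

0.9623c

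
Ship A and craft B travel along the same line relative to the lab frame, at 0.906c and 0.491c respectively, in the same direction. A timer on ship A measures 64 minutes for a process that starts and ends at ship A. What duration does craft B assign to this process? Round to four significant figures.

The velocity of ship A relative to craft B is (0.906 − 0.491)c / (1 − 0.906×0.491) = 0.74754c; relative speed 0.74754c.
At |u| = 0.74754c, γ = (1 − 0.558816)^(−1/2) = 1.5055.
The clock on ship A records proper time, so craft B measures Δt = γΔτ = 1.5055 × 64 = 96.35 minutes.

96.35 minutes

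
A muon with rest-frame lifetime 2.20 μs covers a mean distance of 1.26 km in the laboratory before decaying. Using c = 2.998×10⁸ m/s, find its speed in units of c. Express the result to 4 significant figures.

Let x = d/(cτ) = 1260 m / (2.998×10⁸ m/s × 2.200×10^-6 s) = 1.9104. Since d = βγcτ, x = βγ = β/√(1−β²).
Solving: β² = x²/(1+x²) = 3.64963/4.64963 = 0.784929, so β = 0.8860.

0.8860c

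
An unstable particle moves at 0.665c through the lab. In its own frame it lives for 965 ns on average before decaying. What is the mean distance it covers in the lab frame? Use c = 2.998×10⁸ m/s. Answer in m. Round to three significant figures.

258 m

With β = 0.665, γ = 1/√(1 − 0.665²) = 1/√0.557775 = 1.339.
Lab-frame lifetime: Δt = γτ = 1.339 × 965 ns = 1292.1 ns.
Distance: d = vΔt = 0.665 × 2.998×10⁸ m/s × 1.2921×10^-6 s = 258 m.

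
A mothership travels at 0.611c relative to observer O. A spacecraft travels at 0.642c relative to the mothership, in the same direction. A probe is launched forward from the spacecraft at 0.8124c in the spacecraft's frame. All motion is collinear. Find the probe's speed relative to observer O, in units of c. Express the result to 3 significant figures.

0.989c

Compose velocities in two stages. Stage 1 (into S'): u₁ = (0.8124+0.642)/(1+0.8124×0.642) = 0.95586.
Stage 2 (into S): u = (0.95586+0.611)/(1+0.95586×0.611) = 0.98916, so the speed is 0.989c.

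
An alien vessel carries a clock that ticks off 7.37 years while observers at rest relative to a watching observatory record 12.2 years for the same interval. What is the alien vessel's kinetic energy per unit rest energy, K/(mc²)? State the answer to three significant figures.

γ = Δt/Δτ = 12.2/7.37 = 1.65536.
Since K = (γ−1)mc², K/(mc²) = 1.65536 − 1 = 0.655.

0.655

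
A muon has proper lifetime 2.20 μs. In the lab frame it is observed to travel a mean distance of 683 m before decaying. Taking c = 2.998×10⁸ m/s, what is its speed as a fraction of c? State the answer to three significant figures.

Lab distance = (lab lifetime)·v = γτ·βc, so βγ = d/(cτ) = 683.0/(2.998×10⁸ × 2.200×10^-6) = 1.0355.
With βγ = 1.0355: γ² = 1 + (βγ)² = 2.07226, and β = (βγ)/γ = 1.0355/1.43953 = 0.719.

0.719c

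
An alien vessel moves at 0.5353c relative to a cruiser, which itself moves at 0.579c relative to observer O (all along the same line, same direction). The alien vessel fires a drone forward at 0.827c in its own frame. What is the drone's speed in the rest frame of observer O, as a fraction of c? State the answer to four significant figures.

0.9848c

First combine the drone and alien vessel (S''→S'): u₁ = (0.827 + 0.5353)/(1 + 0.827×0.5353) = 1.3623/1.4426931 = 0.94428.
Then combine with the cruiser (S'→S): u = (0.94428 + 0.579)/(1 + 0.94428×0.579) = 1.52328/1.54673812 = 0.98483.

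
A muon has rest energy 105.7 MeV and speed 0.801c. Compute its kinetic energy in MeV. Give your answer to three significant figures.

70.9 MeV

γ = 1/√(1 − β²) = 1/√(1 − 0.641601) = 1/√0.358399 = 1/0.598664 = 1.67039.
Kinetic energy: K = (γ − 1)mc² = (1.67039 − 1) × 105.7 MeV = 0.67039 × 105.7 = 70.9 MeV.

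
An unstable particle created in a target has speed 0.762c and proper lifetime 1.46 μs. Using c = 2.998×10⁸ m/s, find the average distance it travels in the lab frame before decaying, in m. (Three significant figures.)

With β = 0.762, γ = 1/√(1 − 0.762²) = 1/√0.419356 = 1.5442.
Lab-frame lifetime: Δt = γτ = 1.5442 × 1.46 μs = 2.2545 μs.
Distance: d = vΔt = 0.762 × 2.998×10⁸ m/s × 2.2545×10^-6 s = 515 m.

515 m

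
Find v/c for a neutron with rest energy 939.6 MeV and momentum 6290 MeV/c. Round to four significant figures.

βγ = pc/(mc²) = 6290/939.6 = 6.6943.
Since γ² = 1 + (βγ)² = 45.8137, γ = √45.8137 = 6.76858, and β = (βγ)/γ = 6.6943/6.76858 = 0.9890.

0.9890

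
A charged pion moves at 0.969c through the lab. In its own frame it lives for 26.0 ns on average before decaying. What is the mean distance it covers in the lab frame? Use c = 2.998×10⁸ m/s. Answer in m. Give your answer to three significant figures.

30.6 m

β² = 0.938961, so γ = 1/√0.061039 = 4.0476.
Lab-frame lifetime: Δt = γτ = 4.0476 × 26.0 ns = 105.24 ns.
Distance: d = vΔt = 0.969 × 2.998×10⁸ m/s × 1.0524×10^-7 s = 30.6 m.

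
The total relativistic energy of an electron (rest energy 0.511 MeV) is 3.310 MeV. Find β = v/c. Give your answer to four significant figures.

0.9880

Total energy E = γmc² gives γ = 3.310/0.511 = 6.4775.
Hence β = √(1 − 1/γ²) = √(1 − 0.0238334) = √0.9761666 = 0.9880.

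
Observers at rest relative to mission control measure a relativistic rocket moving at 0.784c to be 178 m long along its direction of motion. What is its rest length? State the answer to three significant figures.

287 m

Lorentz factor: γ = (1 − 0.614656)^(−1/2) = 1.6109.
Proper length: L₀ = γ·L = 1.6109 × 178 = 287 m.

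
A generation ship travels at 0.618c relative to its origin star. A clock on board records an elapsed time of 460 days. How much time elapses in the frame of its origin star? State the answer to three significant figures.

585 days

With β = 0.618, γ = 1/√(1 − 0.618²) = 1/√0.618076 = 1.272.
Time dilation: Δt = γ·Δτ = 1.272 × 460 = 585 days.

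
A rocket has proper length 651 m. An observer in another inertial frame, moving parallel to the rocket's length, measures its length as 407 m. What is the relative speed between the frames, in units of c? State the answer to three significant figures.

0.780c

Length contraction gives γ = L₀/L = 651/407 = 1.5995.
β = √(1 − 1/γ²) = √0.609131 = 0.780.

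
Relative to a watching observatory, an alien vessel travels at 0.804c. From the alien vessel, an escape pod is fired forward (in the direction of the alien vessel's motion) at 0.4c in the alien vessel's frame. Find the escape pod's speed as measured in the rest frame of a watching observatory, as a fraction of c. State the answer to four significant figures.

In units of c, u = (u' + v)/(1 + u'v) with u' = 0.4 and v = 0.804.
Numerator: 0.4 + 0.804 = 1.204. Denominator: 1 + (0.4)(0.804) = 1.3216.
u = 1.204/1.3216 = 0.91102, so the speed is 0.9110c.

0.9110c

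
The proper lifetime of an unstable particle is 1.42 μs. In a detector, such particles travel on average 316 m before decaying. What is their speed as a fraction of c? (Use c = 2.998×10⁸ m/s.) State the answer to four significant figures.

0.5960c

d = βγcτ ⇒ βγ = d/(cτ) = 316.0 m / (425.716 m) = 0.74228.
β = (βγ)/√(1+(βγ)²) = 0.74228/√1.55098 = 0.5960.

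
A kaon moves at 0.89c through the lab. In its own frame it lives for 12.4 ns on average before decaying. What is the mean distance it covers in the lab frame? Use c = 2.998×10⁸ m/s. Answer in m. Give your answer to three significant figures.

7.26 m

With β = 0.89, γ = 1/√(1 − 0.89²) = 1/√0.2079 = 2.1932.
Lab-frame lifetime: Δt = γτ = 2.1932 × 12.4 ns = 27.196 ns.
Distance: d = vΔt = 0.89 × 2.998×10⁸ m/s × 2.7196×10^-8 s = 7.26 m.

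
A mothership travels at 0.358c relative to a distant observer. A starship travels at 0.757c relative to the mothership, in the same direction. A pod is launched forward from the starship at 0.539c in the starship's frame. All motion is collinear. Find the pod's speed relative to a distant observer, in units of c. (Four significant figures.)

0.9616c

Compose velocities in two stages. Stage 1 (into S'): u₁ = (0.539+0.757)/(1+0.539×0.757) = 0.92044.
Stage 2 (into S): u = (0.92044+0.358)/(1+0.92044×0.358) = 0.96158, so the speed is 0.9616c.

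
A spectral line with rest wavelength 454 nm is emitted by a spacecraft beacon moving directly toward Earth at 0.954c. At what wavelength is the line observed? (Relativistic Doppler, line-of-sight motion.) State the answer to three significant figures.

69.7 nm

Relativistic Doppler for wavelength: λ_obs = λ_src · √((1−β)/(1+β)).
With β = 0.954: factor = √(0.046/1.954) = 0.15343.
λ_obs = 454 × 0.15343 = 69.7 nm.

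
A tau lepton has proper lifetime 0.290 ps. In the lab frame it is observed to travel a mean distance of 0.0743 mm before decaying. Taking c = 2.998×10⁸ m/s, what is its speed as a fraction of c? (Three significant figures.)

0.650c

d = βγcτ ⇒ βγ = d/(cτ) = 7.430×10^-5 m / (8.6942×10^-5 m) = 0.85459.
β = (βγ)/√(1+(βγ)²) = 0.85459/√1.730324 = 0.650.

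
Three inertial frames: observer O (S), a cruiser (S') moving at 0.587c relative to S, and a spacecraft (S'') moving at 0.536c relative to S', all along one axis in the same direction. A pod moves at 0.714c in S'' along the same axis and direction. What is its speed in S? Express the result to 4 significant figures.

0.9741c

Apply u = (u'+v)/(1+u'v) twice. Pod in the cruiser frame: (0.714+0.536)/(1+0.714·0.536) = 1.25/1.382704 = 0.90403c.
That velocity, transformed to the rest frame of observer O: (0.90403+0.587)/(1+0.90403·0.587) = 1.49103/1.53066561 = 0.97411c.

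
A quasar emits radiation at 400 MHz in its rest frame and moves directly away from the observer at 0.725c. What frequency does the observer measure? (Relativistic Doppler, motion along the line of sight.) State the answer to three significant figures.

Relativistic Doppler (source moving away): f_obs = f_src · √((1−β)/(1+β)).
With β = 0.725: factor = √(0.275/1.725) = 0.39927.
f_obs = 400 × 0.39927 = 160 MHz.

160 MHz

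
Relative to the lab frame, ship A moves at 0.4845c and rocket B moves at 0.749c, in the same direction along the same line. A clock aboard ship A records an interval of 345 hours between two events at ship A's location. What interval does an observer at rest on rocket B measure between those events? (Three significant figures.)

Speed of ship A in rocket B's frame: u = (v_A − v_B)/(1 − v_A v_B/c²) = (0.4845 − 0.749)/(1 − 0.4845×0.749) = −0.2645/0.6371095 = −0.41516; |u| = 0.41516c.
γ for this relative speed: γ = 1/√(1 − 0.172358) = 1.0992.
The clock on ship A records proper time, so rocket B measures Δt = γΔτ = 1.0992 × 345 = 379 hours.

379 hours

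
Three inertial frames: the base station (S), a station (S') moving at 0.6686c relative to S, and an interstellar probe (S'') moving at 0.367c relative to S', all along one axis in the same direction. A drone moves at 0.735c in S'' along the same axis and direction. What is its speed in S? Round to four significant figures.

0.9723c

First combine the drone and interstellar probe (S''→S'): u₁ = (0.735 + 0.367)/(1 + 0.735×0.367) = 1.102/1.269745 = 0.86789.
Then combine with the station (S'→S): u = (0.86789 + 0.6686)/(1 + 0.86789×0.6686) = 1.53649/1.580271254 = 0.9723.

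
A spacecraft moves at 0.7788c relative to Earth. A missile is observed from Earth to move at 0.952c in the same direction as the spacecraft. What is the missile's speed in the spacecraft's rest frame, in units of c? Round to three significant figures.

0.670c

Transform to the spacecraft's frame: u' = (u − v)/(1 − uv/c²).
u' = (0.952 − 0.7788)/(1 − 0.952×0.7788) = 0.1732/0.2585824 = 0.66981.
Speed in the spacecraft's frame: 0.670c (in the same direction).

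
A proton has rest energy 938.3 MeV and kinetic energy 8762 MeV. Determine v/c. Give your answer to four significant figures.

0.9953

K = (γ−1)mc², so γ = 1 + 8762/938.3 = 10.338.
Then v/c = √(1 − γ⁻²) = √(1 − 0.00935679) = √0.99064321 = 0.9953.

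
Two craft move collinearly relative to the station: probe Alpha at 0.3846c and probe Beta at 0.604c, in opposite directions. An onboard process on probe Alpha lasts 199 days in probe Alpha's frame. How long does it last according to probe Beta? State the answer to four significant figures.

The velocity of probe Alpha relative to probe Beta is (0.3846 + 0.604)c / (1 + 0.3846×0.604) = 0.80224c; relative speed 0.80224c.
At |u| = 0.80224c, γ = (1 − 0.643589)^(−1/2) = 1.675.
The clock on probe Alpha records proper time, so probe Beta measures Δt = γΔτ = 1.675 × 199 = 333.3 days.

333.3 days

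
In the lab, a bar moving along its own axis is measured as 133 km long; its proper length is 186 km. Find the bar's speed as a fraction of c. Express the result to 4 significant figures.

Length contraction gives γ = L₀/L = 186/133 = 1.3985.
β = √(1 − 1/γ²) = √0.488701 = 0.6991.

0.6991c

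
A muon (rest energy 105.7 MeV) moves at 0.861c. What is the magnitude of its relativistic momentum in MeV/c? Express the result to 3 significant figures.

179 MeV/c

Lorentz factor: γ = (1 − 0.741321)^(−1/2) = 1.9662.
Momentum: p = γβ·mc = 1.9662 × 0.861 × 105.7 MeV/c = 179 MeV/c.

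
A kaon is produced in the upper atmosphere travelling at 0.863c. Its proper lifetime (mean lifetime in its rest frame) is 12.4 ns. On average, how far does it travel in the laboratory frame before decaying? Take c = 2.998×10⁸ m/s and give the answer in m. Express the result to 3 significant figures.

6.35 m

With β = 0.863, γ = 1/√(1 − 0.863²) = 1/√0.255231 = 1.9794.
Lab-frame lifetime: Δt = γτ = 1.9794 × 12.4 ns = 24.545 ns.
Distance: d = vΔt = 0.863 × 2.998×10⁸ m/s × 2.4545×10^-8 s = 6.35 m.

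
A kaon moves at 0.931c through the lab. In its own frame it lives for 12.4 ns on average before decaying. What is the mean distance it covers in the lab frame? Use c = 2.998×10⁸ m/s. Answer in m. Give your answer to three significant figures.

9.48 m

With β = 0.931, γ = 1/√(1 − 0.931²) = 1/√0.133239 = 2.7396.
Lab-frame lifetime: Δt = γτ = 2.7396 × 12.4 ns = 33.971 ns.
Distance: d = vΔt = 0.931 × 2.998×10⁸ m/s × 3.3971×10^-8 s = 9.48 m.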